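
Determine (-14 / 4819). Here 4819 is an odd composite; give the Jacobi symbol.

1

First reduce: -14 ≡ 4805 (mod 4819).
Reciprocity: 4805 ≡ 1 and 4819 ≡ 3 (mod 4), so (4805/4819) = +(4819/4805).
Reduce top mod 4805: now compute (14/4805).
Pull out 2: since 4805 ≡ 5 (mod 8), (2/4805) = -1.
Reciprocity: 7 ≡ 3 and 4805 ≡ 1 (mod 4), so (7/4805) = +(4805/7).
Reduce top mod 7: now compute (3/7).
Reciprocity: 3 ≡ 3 and 7 ≡ 3 (mod 4), so (3/7) = −(7/3).
Reduce top mod 3: now compute (1/3).
Reached (1/3) = 1. Collecting the sign flips along the way, the symbol is +1.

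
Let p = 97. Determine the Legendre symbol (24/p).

Euler's criterion: (24/97) ≡ 24^48 (mod 97).
24^2 ≡ 91 (mod 97)
24^4 ≡ 36 (mod 97)
24^8 ≡ 35 (mod 97)
24^16 ≡ 61 (mod 97)
24^32 ≡ 35 (mod 97)
24^48 = 24^(32+16) ≡ 1 (mod 97).
Result is 1, so (24/97) = 1.

1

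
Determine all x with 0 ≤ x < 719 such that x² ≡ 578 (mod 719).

244, 475

Since 719 ≡ 3 (mod 4), a square root of 578 is 578^((719+1)/4) = 578^180 mod 719.
Repeated squaring: 578^2≡468, 578^4≡448, 578^8≡103, 578^16≡543, 578^32≡59, 578^64≡605, 578^128≡54 (mod 719).
578^180 = 578^(128+32+16+4) ≡ 244 (mod 719).
Check: 244² = 59536 ≡ 578 (mod 719). The two roots are 244 and 475.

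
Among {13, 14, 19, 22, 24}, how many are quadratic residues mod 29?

3

(13/29) = +1 → QR.
(14/29) = -1 → non-residue.
(19/29) = -1 → non-residue.
(22/29) = +1 → QR.
(24/29) = +1 → QR.
Total quadratic residues among the 5: 3.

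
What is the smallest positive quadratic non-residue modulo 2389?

2

(2/2389) = −1, so 2 is the smallest positive non-residue mod 2389.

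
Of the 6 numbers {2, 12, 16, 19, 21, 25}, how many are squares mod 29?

2

(2/29) = -1 → non-residue.
(12/29) = -1 → non-residue.
(16/29) = +1 → QR.
(19/29) = -1 → non-residue.
(21/29) = -1 → non-residue.
(25/29) = +1 → QR.
Total quadratic residues among the 6: 2.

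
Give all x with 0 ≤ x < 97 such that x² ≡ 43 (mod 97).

97 ≡ 1 (mod 4), so we find a root by search.
Trying successive values, 25² = 625 ≡ 43 (mod 97). The other root is 97 − 25 = 72.

25, 72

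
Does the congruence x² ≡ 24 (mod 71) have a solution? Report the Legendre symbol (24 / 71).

Pull out 2^3: since 71 ≡ 7 (mod 8), (2/71) = +1, so (2/71)^3 = +1.
Reciprocity: 3 ≡ 3 and 71 ≡ 3 (mod 4), so (3/71) = −(71/3).
Reduce top mod 3: now compute (2/3).
Pull out 2: since 3 ≡ 3 (mod 8), (2/3) = -1.
Reached (1/3) = 1. Collecting the sign flips along the way, the symbol is +1.

1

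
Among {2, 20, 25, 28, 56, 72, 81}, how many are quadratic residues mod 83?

3

(2/83) = -1 → non-residue.
(20/83) = -1 → non-residue.
(25/83) = +1 → QR.
(28/83) = +1 → QR.
(56/83) = -1 → non-residue.
(72/83) = -1 → non-residue.
(81/83) = +1 → QR.
Total quadratic residues among the 7: 3.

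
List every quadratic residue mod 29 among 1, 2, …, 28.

1, 4, 5, 6, 7, 9, 13, 16, 20, 22, 23, 24, 25, 28

Square k = 1,…,14 (k and 29−k give the same square):
1²=1, 2²=4, 3²=9, 4²=16, 5²=25, 6²≡7, 7²≡20, 8²≡6, 9²≡23, 10²≡13, 11²≡5, 12²≡28, 13²≡24, 14²≡22 (mod 29).
So the quadratic residues mod 29 are {1, 4, 5, 6, 7, 9, 13, 16, 20, 22, 23, 24, 25, 28}.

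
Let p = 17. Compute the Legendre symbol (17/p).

0

First reduce: 17 ≡ 0 (mod 17).
Top reduces to 0: gcd > 1, so the symbol is 0.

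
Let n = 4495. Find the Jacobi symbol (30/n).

0

Pull out 2: since 4495 ≡ 7 (mod 8), (2/4495) = +1.
Reciprocity: 15 ≡ 3 and 4495 ≡ 3 (mod 4), so (15/4495) = −(4495/15).
Reduce top mod 15: now compute (10/15).
Pull out 2: since 15 ≡ 7 (mod 8), (2/15) = +1.
Reciprocity: 5 ≡ 1 and 15 ≡ 3 (mod 4), so (5/15) = +(15/5).
Reduce top mod 5: now compute (0/5).
Top reduces to 0: gcd > 1, so the symbol is 0.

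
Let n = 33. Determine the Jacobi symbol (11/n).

0

Reciprocity: 11 ≡ 3 and 33 ≡ 1 (mod 4), so (11/33) = +(33/11).
Reduce top mod 11: now compute (0/11).
Top reduces to 0: gcd > 1, so the symbol is 0.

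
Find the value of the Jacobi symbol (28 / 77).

Pull out 2^2: since 77 ≡ 5 (mod 8), (2/77) = -1, so (2/77)^2 = +1.
Reciprocity: 7 ≡ 3 and 77 ≡ 1 (mod 4), so (7/77) = +(77/7).
Reduce top mod 7: now compute (0/7).
Top reduces to 0: gcd > 1, so the symbol is 0.

0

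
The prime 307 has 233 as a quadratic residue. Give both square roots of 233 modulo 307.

Since 307 ≡ 3 (mod 4), a square root of 233 is 233^((307+1)/4) = 233^77 mod 307.
Repeated squaring: 233^2≡257, 233^4≡44, 233^8≡94, 233^16≡240, 233^32≡191, 233^64≡255 (mod 307).
233^77 = 233^(64+8+4+1) ≡ 141 (mod 307).
Check: 141² = 19881 ≡ 233 (mod 307). The two roots are 141 and 166.

141, 166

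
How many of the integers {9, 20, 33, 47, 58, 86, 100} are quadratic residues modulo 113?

2

(9/113) = +1 → QR.
(20/113) = -1 → non-residue.
(33/113) = -1 → non-residue.
(47/113) = -1 → non-residue.
(58/113) = -1 → non-residue.
(86/113) = -1 → non-residue.
(100/113) = +1 → QR.
Total quadratic residues among the 7: 2.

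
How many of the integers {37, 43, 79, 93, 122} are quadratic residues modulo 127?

3

(37/127) = +1 → QR.
(43/127) = -1 → non-residue.
(79/127) = +1 → QR.
(93/127) = -1 → non-residue.
(122/127) = +1 → QR.
Total quadratic residues among the 5: 3.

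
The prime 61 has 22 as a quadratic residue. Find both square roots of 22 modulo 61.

12, 49

61 ≡ 1 (mod 4), so we find a root by search.
Trying successive values, 12² = 144 ≡ 22 (mod 61). The other root is 61 − 12 = 49.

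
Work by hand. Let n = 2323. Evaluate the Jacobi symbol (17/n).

-1

Reciprocity: 17 ≡ 1 and 2323 ≡ 3 (mod 4), so (17/2323) = +(2323/17).
Reduce top mod 17: now compute (11/17).
Reciprocity: 11 ≡ 3 and 17 ≡ 1 (mod 4), so (11/17) = +(17/11).
Reduce top mod 11: now compute (6/11).
Pull out 2: since 11 ≡ 3 (mod 8), (2/11) = -1.
Reciprocity: 3 ≡ 3 and 11 ≡ 3 (mod 4), so (3/11) = −(11/3).
Reduce top mod 3: now compute (2/3).
Pull out 2: since 3 ≡ 3 (mod 8), (2/3) = -1.
Reached (1/3) = 1. Collecting the sign flips along the way, the symbol is -1.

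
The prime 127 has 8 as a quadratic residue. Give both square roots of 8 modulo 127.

Since 127 ≡ 3 (mod 4), a square root of 8 is 8^((127+1)/4) = 8^32 mod 127.
Repeated squaring: 8^2≡64, 8^4≡32, 8^8≡8, 8^16≡64, 8^32≡32 (mod 127).
8^32 = 8^(32) ≡ 32 (mod 127).
Check: 32² = 1024 ≡ 8 (mod 127). The two roots are 32 and 95.

32, 95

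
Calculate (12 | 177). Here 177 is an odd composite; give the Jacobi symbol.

Pull out 2^2: since 177 ≡ 1 (mod 8), (2/177) = +1, so (2/177)^2 = +1.
Reciprocity: 3 ≡ 3 and 177 ≡ 1 (mod 4), so (3/177) = +(177/3).
Reduce top mod 3: now compute (0/3).
Top reduces to 0: gcd > 1, so the symbol is 0.

0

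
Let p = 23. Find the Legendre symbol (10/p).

Euler's criterion: (10/23) ≡ 10^11 (mod 23).
10^2 ≡ 8 (mod 23)
10^4 ≡ 18 (mod 23)
10^8 ≡ 2 (mod 23)
10^11 = 10^(8+2+1) ≡ 22 (mod 23).
Result is 22 ≡ −1, so (10/23) = −1.

-1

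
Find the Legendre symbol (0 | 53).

Top reduces to 0: gcd > 1, so the symbol is 0.

0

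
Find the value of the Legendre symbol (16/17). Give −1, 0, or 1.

Euler's criterion: (16/17) ≡ 16^8 (mod 17).
16^2 ≡ 1 (mod 17)
16^4 ≡ 1 (mod 17)
16^8 ≡ 1 (mod 17)
16^8 = 16^(8) ≡ 1 (mod 17).
Result is 1, so (16/17) = 1.

1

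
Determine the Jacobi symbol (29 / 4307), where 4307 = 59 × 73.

Reciprocity: 29 ≡ 1 and 4307 ≡ 3 (mod 4), so (29/4307) = +(4307/29).
Reduce top mod 29: now compute (15/29).
Reciprocity: 15 ≡ 3 and 29 ≡ 1 (mod 4), so (15/29) = +(29/15).
Reduce top mod 15: now compute (14/15).
Pull out 2: since 15 ≡ 7 (mod 8), (2/15) = +1.
Reciprocity: 7 ≡ 3 and 15 ≡ 3 (mod 4), so (7/15) = −(15/7).
Reduce top mod 7: now compute (1/7).
Reached (1/7) = 1. Collecting the sign flips along the way, the symbol is -1.

-1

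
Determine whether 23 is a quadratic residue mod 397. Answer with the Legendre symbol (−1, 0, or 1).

1

Reciprocity: 23 ≡ 3 and 397 ≡ 1 (mod 4), so (23/397) = +(397/23).
Reduce top mod 23: now compute (6/23).
Pull out 2: since 23 ≡ 7 (mod 8), (2/23) = +1.
Reciprocity: 3 ≡ 3 and 23 ≡ 3 (mod 4), so (3/23) = −(23/3).
Reduce top mod 3: now compute (2/3).
Pull out 2: since 3 ≡ 3 (mod 8), (2/3) = -1.
Reached (1/3) = 1. Collecting the sign flips along the way, the symbol is +1.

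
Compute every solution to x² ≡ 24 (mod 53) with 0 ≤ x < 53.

53 ≡ 1 (mod 4), so we find a root by search.
Trying successive values, 17² = 289 ≡ 24 (mod 53). The other root is 53 − 17 = 36.

17, 36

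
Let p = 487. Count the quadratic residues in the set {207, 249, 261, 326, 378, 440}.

3

(207/487) = -1 → non-residue.
(249/487) = -1 → non-residue.
(261/487) = +1 → QR.
(326/487) = -1 → non-residue.
(378/487) = +1 → QR.
(440/487) = +1 → QR.
Total quadratic residues among the 6: 3.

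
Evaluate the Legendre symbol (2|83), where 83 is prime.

-1

Pull out 2: since 83 ≡ 3 (mod 8), (2/83) = -1.
Reached (1/83) = 1. Collecting the sign flips along the way, the symbol is -1.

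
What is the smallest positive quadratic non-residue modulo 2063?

(2/2063) = +1, so 2 is a residue.
(3/2063) = +1, so 3 is a residue.
(4/2063) = +1, so 4 is a residue.
(5/2063) = −1, so 5 is the smallest positive non-residue mod 2063.

5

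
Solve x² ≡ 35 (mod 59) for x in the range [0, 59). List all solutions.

Since 59 ≡ 3 (mod 4), a square root of 35 is 35^((59+1)/4) = 35^15 mod 59.
Repeated squaring: 35^2≡45, 35^4≡19, 35^8≡7 (mod 59).
35^15 = 35^(8+4+2+1) ≡ 25 (mod 59).
Check: 25² = 625 ≡ 35 (mod 59). The two roots are 25 and 34.

25, 34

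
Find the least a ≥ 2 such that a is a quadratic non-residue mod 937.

5

(2/937) = +1, so 2 is a residue.
(3/937) = +1, so 3 is a residue.
(4/937) = +1, so 4 is a residue.
(5/937) = −1, so 5 is the smallest positive non-residue mod 937.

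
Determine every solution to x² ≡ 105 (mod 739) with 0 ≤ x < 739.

284, 455

Since 739 ≡ 3 (mod 4), a square root of 105 is 105^((739+1)/4) = 105^185 mod 739.
Repeated squaring: 105^2≡679, 105^4≡644, 105^8≡157, 105^16≡262, 105^32≡656, 105^64≡238, 105^128≡480 (mod 739).
105^185 = 105^(128+32+16+8+1) ≡ 455 (mod 739).
Check: 455² = 207025 ≡ 105 (mod 739). The two roots are 284 and 455.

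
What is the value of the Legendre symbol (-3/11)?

-1

Euler's criterion: (-3/11) ≡ 8^5 (mod 11).
8^2 ≡ 9 (mod 11)
8^4 ≡ 4 (mod 11)
8^5 = 8^(4+1) ≡ 10 (mod 11).
Result is 10 ≡ −1, so (-3/11) = −1.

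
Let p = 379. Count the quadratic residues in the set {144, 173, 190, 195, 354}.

(144/379) = +1 → QR.
(173/379) = +1 → QR.
(190/379) = -1 → non-residue.
(195/379) = +1 → QR.
(354/379) = -1 → non-residue.
Total quadratic residues among the 5: 3.

3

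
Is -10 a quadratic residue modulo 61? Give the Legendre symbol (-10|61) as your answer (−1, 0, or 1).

First reduce: -10 ≡ 51 (mod 61).
Reciprocity: 51 ≡ 3 and 61 ≡ 1 (mod 4), so (51/61) = +(61/51).
Reduce top mod 51: now compute (10/51).
Pull out 2: since 51 ≡ 3 (mod 8), (2/51) = -1.
Reciprocity: 5 ≡ 1 and 51 ≡ 3 (mod 4), so (5/51) = +(51/5).
Reduce top mod 5: now compute (1/5).
Reached (1/5) = 1. Collecting the sign flips along the way, the symbol is -1.

-1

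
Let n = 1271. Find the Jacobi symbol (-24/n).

-1

First reduce: -24 ≡ 1247 (mod 1271).
Reciprocity: 1247 ≡ 3 and 1271 ≡ 3 (mod 4), so (1247/1271) = −(1271/1247).
Reduce top mod 1247: now compute (24/1247).
Pull out 2^3: since 1247 ≡ 7 (mod 8), (2/1247) = +1, so (2/1247)^3 = +1.
Reciprocity: 3 ≡ 3 and 1247 ≡ 3 (mod 4), so (3/1247) = −(1247/3).
Reduce top mod 3: now compute (2/3).
Pull out 2: since 3 ≡ 3 (mod 8), (2/3) = -1.
Reached (1/3) = 1. Collecting the sign flips along the way, the symbol is -1.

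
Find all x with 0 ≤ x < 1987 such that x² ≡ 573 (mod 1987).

466, 1521

Since 1987 ≡ 3 (mod 4), a square root of 573 is 573^((1987+1)/4) = 573^497 mod 1987.
Repeated squaring: 573^2≡474, 573^4≡145, 573^8≡1155, 573^16≡748, 573^32≡1157, 573^64≡1398, 573^128≡1183, 573^256≡641 (mod 1987).
573^497 = 573^(256+128+64+32+16+1) ≡ 1521 (mod 1987).
Check: 1521² = 2313441 ≡ 573 (mod 1987). The two roots are 466 and 1521.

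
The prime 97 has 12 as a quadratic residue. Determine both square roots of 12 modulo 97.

20, 77

97 ≡ 1 (mod 4), so we find a root by search.
Trying successive values, 20² = 400 ≡ 12 (mod 97). The other root is 97 − 20 = 77.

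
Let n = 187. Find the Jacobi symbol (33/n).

0

Reciprocity: 33 ≡ 1 and 187 ≡ 3 (mod 4), so (33/187) = +(187/33).
Reduce top mod 33: now compute (22/33).
Pull out 2: since 33 ≡ 1 (mod 8), (2/33) = +1.
Reciprocity: 11 ≡ 3 and 33 ≡ 1 (mod 4), so (11/33) = +(33/11).
Reduce top mod 11: now compute (0/11).
Top reduces to 0: gcd > 1, so the symbol is 0.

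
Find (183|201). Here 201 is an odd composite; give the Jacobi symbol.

0

Reciprocity: 183 ≡ 3 and 201 ≡ 1 (mod 4), so (183/201) = +(201/183).
Reduce top mod 183: now compute (18/183).
Pull out 2: since 183 ≡ 7 (mod 8), (2/183) = +1.
Reciprocity: 9 ≡ 1 and 183 ≡ 3 (mod 4), so (9/183) = +(183/9).
Reduce top mod 9: now compute (3/9).
Reciprocity: 3 ≡ 3 and 9 ≡ 1 (mod 4), so (3/9) = +(9/3).
Reduce top mod 3: now compute (0/3).
Top reduces to 0: gcd > 1, so the symbol is 0.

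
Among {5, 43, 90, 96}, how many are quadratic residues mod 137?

0

(5/137) = -1 → non-residue.
(43/137) = -1 → non-residue.
(90/137) = -1 → non-residue.
(96/137) = -1 → non-residue.
Total quadratic residues among the 4: 0.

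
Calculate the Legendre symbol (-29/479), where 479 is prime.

1

Euler's criterion: (-29/479) ≡ 450^239 (mod 479).
450^2 ≡ 362 (mod 479)
450^4 ≡ 277 (mod 479)
450^8 ≡ 89 (mod 479)
450^16 ≡ 257 (mod 479)
450^32 ≡ 426 (mod 479)
450^64 ≡ 414 (mod 479)
450^128 ≡ 393 (mod 479)
450^239 = 450^(128+64+32+8+4+2+1) ≡ 1 (mod 479).
Result is 1, so (-29/479) = 1.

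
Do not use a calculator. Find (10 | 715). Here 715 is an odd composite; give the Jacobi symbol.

Pull out 2: since 715 ≡ 3 (mod 8), (2/715) = -1.
Reciprocity: 5 ≡ 1 and 715 ≡ 3 (mod 4), so (5/715) = +(715/5).
Reduce top mod 5: now compute (0/5).
Top reduces to 0: gcd > 1, so the symbol is 0.

0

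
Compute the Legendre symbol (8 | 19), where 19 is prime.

Euler's criterion: (8/19) ≡ 8^9 (mod 19).
8^2 ≡ 7 (mod 19)
8^4 ≡ 11 (mod 19)
8^8 ≡ 7 (mod 19)
8^9 = 8^(8+1) ≡ 18 (mod 19).
Result is 18 ≡ −1, so (8/19) = −1.

-1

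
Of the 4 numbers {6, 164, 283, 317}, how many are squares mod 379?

2

(6/379) = +1 → QR.
(164/379) = +1 → QR.
(283/379) = -1 → non-residue.
(317/379) = -1 → non-residue.
Total quadratic residues among the 4: 2.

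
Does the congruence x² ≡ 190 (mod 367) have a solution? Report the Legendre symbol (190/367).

1

Pull out 2: since 367 ≡ 7 (mod 8), (2/367) = +1.
Reciprocity: 95 ≡ 3 and 367 ≡ 3 (mod 4), so (95/367) = −(367/95).
Reduce top mod 95: now compute (82/95).
Pull out 2: since 95 ≡ 7 (mod 8), (2/95) = +1.
Reciprocity: 41 ≡ 1 and 95 ≡ 3 (mod 4), so (41/95) = +(95/41).
Reduce top mod 41: now compute (13/41).
Reciprocity: 13 ≡ 1 and 41 ≡ 1 (mod 4), so (13/41) = +(41/13).
Reduce top mod 13: now compute (2/13).
Pull out 2: since 13 ≡ 5 (mod 8), (2/13) = -1.
Reached (1/13) = 1. Collecting the sign flips along the way, the symbol is +1.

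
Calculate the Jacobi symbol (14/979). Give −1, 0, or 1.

-1

Pull out 2: since 979 ≡ 3 (mod 8), (2/979) = -1.
Reciprocity: 7 ≡ 3 and 979 ≡ 3 (mod 4), so (7/979) = −(979/7).
Reduce top mod 7: now compute (6/7).
Pull out 2: since 7 ≡ 7 (mod 8), (2/7) = +1.
Reciprocity: 3 ≡ 3 and 7 ≡ 3 (mod 4), so (3/7) = −(7/3).
Reduce top mod 3: now compute (1/3).
Reached (1/3) = 1. Collecting the sign flips along the way, the symbol is -1.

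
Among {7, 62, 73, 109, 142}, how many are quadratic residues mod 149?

3

(7/149) = +1 → QR.
(62/149) = -1 → non-residue.
(73/149) = +1 → QR.
(109/149) = -1 → non-residue.
(142/149) = +1 → QR.
Total quadratic residues among the 5: 3.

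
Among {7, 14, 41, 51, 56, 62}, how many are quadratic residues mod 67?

(7/67) = -1 → non-residue.
(14/67) = +1 → QR.
(41/67) = -1 → non-residue.
(51/67) = -1 → non-residue.
(56/67) = +1 → QR.
(62/67) = +1 → QR.
Total quadratic residues among the 6: 3.

3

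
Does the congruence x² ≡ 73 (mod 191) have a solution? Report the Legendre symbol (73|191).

Euler's criterion: (73/191) ≡ 73^95 (mod 191).
73^2 ≡ 172 (mod 191)
73^4 ≡ 170 (mod 191)
73^8 ≡ 59 (mod 191)
73^16 ≡ 43 (mod 191)
73^32 ≡ 130 (mod 191)
73^64 ≡ 92 (mod 191)
73^95 = 73^(64+16+8+4+2+1) ≡ 190 (mod 191).
Result is 190 ≡ −1, so (73/191) = −1.

-1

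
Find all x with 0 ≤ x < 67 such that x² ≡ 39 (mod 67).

21, 46

Since 67 ≡ 3 (mod 4), a square root of 39 is 39^((67+1)/4) = 39^17 mod 67.
Repeated squaring: 39^2≡47, 39^4≡65, 39^8≡4, 39^16≡16 (mod 67).
39^17 = 39^(16+1) ≡ 21 (mod 67).
Check: 21² = 441 ≡ 39 (mod 67). The two roots are 21 and 46.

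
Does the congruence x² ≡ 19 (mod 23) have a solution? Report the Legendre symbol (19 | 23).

Euler's criterion: (19/23) ≡ 19^11 (mod 23).
19^2 ≡ 16 (mod 23)
19^4 ≡ 3 (mod 23)
19^8 ≡ 9 (mod 23)
19^11 = 19^(8+2+1) ≡ 22 (mod 23).
Result is 22 ≡ −1, so (19/23) = −1.

-1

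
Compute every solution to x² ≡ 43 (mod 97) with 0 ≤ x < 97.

97 ≡ 1 (mod 4), so we find a root by search.
Trying successive values, 25² = 625 ≡ 43 (mod 97). The other root is 97 − 25 = 72.

25, 72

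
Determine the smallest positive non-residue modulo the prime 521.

(2/521) = +1, so 2 is a residue.
(3/521) = −1, so 3 is the smallest positive non-residue mod 521.

3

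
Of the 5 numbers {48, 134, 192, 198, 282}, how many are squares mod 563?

2

(48/563) = +1 → QR.
(134/563) = -1 → non-residue.
(192/563) = +1 → QR.
(198/563) = -1 → non-residue.
(282/563) = -1 → non-residue.
Total quadratic residues among the 5: 2.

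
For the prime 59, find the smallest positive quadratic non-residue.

(2/59) = −1, so 2 is the smallest positive non-residue mod 59.

2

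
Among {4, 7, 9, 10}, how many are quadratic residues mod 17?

(4/17) = +1 → QR.
(7/17) = -1 → non-residue.
(9/17) = +1 → QR.
(10/17) = -1 → non-residue.
Total quadratic residues among the 4: 2.

2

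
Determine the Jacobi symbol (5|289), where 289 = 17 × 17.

Reciprocity: 5 ≡ 1 and 289 ≡ 1 (mod 4), so (5/289) = +(289/5).
Reduce top mod 5: now compute (4/5).
Pull out 2^2: since 5 ≡ 5 (mod 8), (2/5) = -1, so (2/5)^2 = +1.
Reached (1/5) = 1. Collecting the sign flips along the way, the symbol is +1.

1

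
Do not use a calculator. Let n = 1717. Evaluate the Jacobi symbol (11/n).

1

Reciprocity: 11 ≡ 3 and 1717 ≡ 1 (mod 4), so (11/1717) = +(1717/11).
Reduce top mod 11: now compute (1/11).
Reached (1/11) = 1. Collecting the sign flips along the way, the symbol is +1.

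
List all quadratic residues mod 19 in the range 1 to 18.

Square k = 1,…,9 (k and 19−k give the same square):
1²=1, 2²=4, 3²=9, 4²=16, 5²≡6, 6²≡17, 7²≡11, 8²≡7, 9²≡5 (mod 19).
So the quadratic residues mod 19 are {1, 4, 5, 6, 7, 9, 11, 16, 17}.

1 4 5 6 7 9 11 16 17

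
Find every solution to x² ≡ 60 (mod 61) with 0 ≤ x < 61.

61 ≡ 1 (mod 4), so we find a root by search.
Trying successive values, 11² = 121 ≡ 60 (mod 61). The other root is 61 − 11 = 50.

11, 50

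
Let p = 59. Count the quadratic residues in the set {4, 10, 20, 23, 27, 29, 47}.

(4/59) = +1 → QR.
(10/59) = -1 → non-residue.
(20/59) = +1 → QR.
(23/59) = -1 → non-residue.
(27/59) = +1 → QR.
(29/59) = +1 → QR.
(47/59) = -1 → non-residue.
Total quadratic residues among the 7: 4.

4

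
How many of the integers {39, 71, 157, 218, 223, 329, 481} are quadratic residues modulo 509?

4

(39/509) = +1 → QR.
(71/509) = +1 → QR.
(157/509) = -1 → non-residue.
(218/509) = -1 → non-residue.
(223/509) = +1 → QR.
(329/509) = +1 → QR.
(481/509) = -1 → non-residue.
Total quadratic residues among the 7: 4.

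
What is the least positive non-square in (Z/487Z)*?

(2/487) = +1, so 2 is a residue.
(3/487) = −1, so 3 is the smallest positive non-residue mod 487.

3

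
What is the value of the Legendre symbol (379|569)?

Reciprocity: 379 ≡ 3 and 569 ≡ 1 (mod 4), so (379/569) = +(569/379).
Reduce top mod 379: now compute (190/379).
Pull out 2: since 379 ≡ 3 (mod 8), (2/379) = -1.
Reciprocity: 95 ≡ 3 and 379 ≡ 3 (mod 4), so (95/379) = −(379/95).
Reduce top mod 95: now compute (94/95).
Pull out 2: since 95 ≡ 7 (mod 8), (2/95) = +1.
Reciprocity: 47 ≡ 3 and 95 ≡ 3 (mod 4), so (47/95) = −(95/47).
Reduce top mod 47: now compute (1/47).
Reached (1/47) = 1. Collecting the sign flips along the way, the symbol is -1.

-1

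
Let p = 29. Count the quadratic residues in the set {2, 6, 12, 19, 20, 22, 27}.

(2/29) = -1 → non-residue.
(6/29) = +1 → QR.
(12/29) = -1 → non-residue.
(19/29) = -1 → non-residue.
(20/29) = +1 → QR.
(22/29) = +1 → QR.
(27/29) = -1 → non-residue.
Total quadratic residues among the 7: 3.

3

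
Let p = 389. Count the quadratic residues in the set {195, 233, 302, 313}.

(195/389) = -1 → non-residue.
(233/389) = -1 → non-residue.
(302/389) = +1 → QR.
(313/389) = +1 → QR.
Total quadratic residues among the 4: 2.

2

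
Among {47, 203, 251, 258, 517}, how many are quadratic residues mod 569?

2

(47/569) = -1 → non-residue.
(203/569) = -1 → non-residue.
(251/569) = +1 → QR.
(258/569) = -1 → non-residue.
(517/569) = +1 → QR.
Total quadratic residues among the 5: 2.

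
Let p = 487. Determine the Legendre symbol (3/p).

-1

Reciprocity: 3 ≡ 3 and 487 ≡ 3 (mod 4), so (3/487) = −(487/3).
Reduce top mod 3: now compute (1/3).
Reached (1/3) = 1. Collecting the sign flips along the way, the symbol is -1.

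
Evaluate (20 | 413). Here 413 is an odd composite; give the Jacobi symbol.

Pull out 2^2: since 413 ≡ 5 (mod 8), (2/413) = -1, so (2/413)^2 = +1.
Reciprocity: 5 ≡ 1 and 413 ≡ 1 (mod 4), so (5/413) = +(413/5).
Reduce top mod 5: now compute (3/5).
Reciprocity: 3 ≡ 3 and 5 ≡ 1 (mod 4), so (3/5) = +(5/3).
Reduce top mod 3: now compute (2/3).
Pull out 2: since 3 ≡ 3 (mod 8), (2/3) = -1.
Reached (1/3) = 1. Collecting the sign flips along the way, the symbol is -1.

-1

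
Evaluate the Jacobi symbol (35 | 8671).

1

Reciprocity: 35 ≡ 3 and 8671 ≡ 3 (mod 4), so (35/8671) = −(8671/35).
Reduce top mod 35: now compute (26/35).
Pull out 2: since 35 ≡ 3 (mod 8), (2/35) = -1.
Reciprocity: 13 ≡ 1 and 35 ≡ 3 (mod 4), so (13/35) = +(35/13).
Reduce top mod 13: now compute (9/13).
Reciprocity: 9 ≡ 1 and 13 ≡ 1 (mod 4), so (9/13) = +(13/9).
Reduce top mod 9: now compute (4/9).
Pull out 2^2: since 9 ≡ 1 (mod 8), (2/9) = +1, so (2/9)^2 = +1.
Reached (1/9) = 1. Collecting the sign flips along the way, the symbol is +1.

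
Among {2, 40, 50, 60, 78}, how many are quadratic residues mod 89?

4

(2/89) = +1 → QR.
(40/89) = +1 → QR.
(50/89) = +1 → QR.
(60/89) = -1 → non-residue.
(78/89) = +1 → QR.
Total quadratic residues among the 5: 4.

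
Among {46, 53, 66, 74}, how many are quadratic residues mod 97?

2

(46/97) = -1 → non-residue.
(53/97) = +1 → QR.
(66/97) = +1 → QR.
(74/97) = -1 → non-residue.
Total quadratic residues among the 4: 2.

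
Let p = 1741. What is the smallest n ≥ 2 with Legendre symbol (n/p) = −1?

(2/1741) = −1, so 2 is the smallest positive non-residue mod 1741.

2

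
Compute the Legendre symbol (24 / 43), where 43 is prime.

Pull out 2^3: since 43 ≡ 3 (mod 8), (2/43) = -1, so (2/43)^3 = -1.
Reciprocity: 3 ≡ 3 and 43 ≡ 3 (mod 4), so (3/43) = −(43/3).
Reduce top mod 3: now compute (1/3).
Reached (1/3) = 1. Collecting the sign flips along the way, the symbol is +1.

1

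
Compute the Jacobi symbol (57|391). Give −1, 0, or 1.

Reciprocity: 57 ≡ 1 and 391 ≡ 3 (mod 4), so (57/391) = +(391/57).
Reduce top mod 57: now compute (49/57).
Reciprocity: 49 ≡ 1 and 57 ≡ 1 (mod 4), so (49/57) = +(57/49).
Reduce top mod 49: now compute (8/49).
Pull out 2^3: since 49 ≡ 1 (mod 8), (2/49) = +1, so (2/49)^3 = +1.
Reached (1/49) = 1. Collecting the sign flips along the way, the symbol is +1.

1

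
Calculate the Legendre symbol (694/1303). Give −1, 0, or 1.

Pull out 2: since 1303 ≡ 7 (mod 8), (2/1303) = +1.
Reciprocity: 347 ≡ 3 and 1303 ≡ 3 (mod 4), so (347/1303) = −(1303/347).
Reduce top mod 347: now compute (262/347).
Pull out 2: since 347 ≡ 3 (mod 8), (2/347) = -1.
Reciprocity: 131 ≡ 3 and 347 ≡ 3 (mod 4), so (131/347) = −(347/131).
Reduce top mod 131: now compute (85/131).
Reciprocity: 85 ≡ 1 and 131 ≡ 3 (mod 4), so (85/131) = +(131/85).
Reduce top mod 85: now compute (46/85).
Pull out 2: since 85 ≡ 5 (mod 8), (2/85) = -1.
Reciprocity: 23 ≡ 3 and 85 ≡ 1 (mod 4), so (23/85) = +(85/23).
Reduce top mod 23: now compute (16/23).
Pull out 2^4: since 23 ≡ 7 (mod 8), (2/23) = +1, so (2/23)^4 = +1.
Reached (1/23) = 1. Collecting the sign flips along the way, the symbol is +1.

1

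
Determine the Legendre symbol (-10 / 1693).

1

First reduce: -10 ≡ 1683 (mod 1693).
Reciprocity: 1683 ≡ 3 and 1693 ≡ 1 (mod 4), so (1683/1693) = +(1693/1683).
Reduce top mod 1683: now compute (10/1683).
Pull out 2: since 1683 ≡ 3 (mod 8), (2/1683) = -1.
Reciprocity: 5 ≡ 1 and 1683 ≡ 3 (mod 4), so (5/1683) = +(1683/5).
Reduce top mod 5: now compute (3/5).
Reciprocity: 3 ≡ 3 and 5 ≡ 1 (mod 4), so (3/5) = +(5/3).
Reduce top mod 3: now compute (2/3).
Pull out 2: since 3 ≡ 3 (mod 8), (2/3) = -1.
Reached (1/3) = 1. Collecting the sign flips along the way, the symbol is +1.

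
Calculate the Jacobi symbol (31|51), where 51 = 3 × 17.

-1

Reciprocity: 31 ≡ 3 and 51 ≡ 3 (mod 4), so (31/51) = −(51/31).
Reduce top mod 31: now compute (20/31).
Pull out 2^2: since 31 ≡ 7 (mod 8), (2/31) = +1, so (2/31)^2 = +1.
Reciprocity: 5 ≡ 1 and 31 ≡ 3 (mod 4), so (5/31) = +(31/5).
Reduce top mod 5: now compute (1/5).
Reached (1/5) = 1. Collecting the sign flips along the way, the symbol is -1.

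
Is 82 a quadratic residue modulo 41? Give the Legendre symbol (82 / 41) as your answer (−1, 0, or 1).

First reduce: 82 ≡ 0 (mod 41).
Top reduces to 0: gcd > 1, so the symbol is 0.

0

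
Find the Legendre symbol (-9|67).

Euler's criterion: (-9/67) ≡ 58^33 (mod 67).
58^2 ≡ 14 (mod 67)
58^4 ≡ 62 (mod 67)
58^8 ≡ 25 (mod 67)
58^16 ≡ 22 (mod 67)
58^32 ≡ 15 (mod 67)
58^33 = 58^(32+1) ≡ 66 (mod 67).
Result is 66 ≡ −1, so (-9/67) = −1.

-1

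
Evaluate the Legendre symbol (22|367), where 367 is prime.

Pull out 2: since 367 ≡ 7 (mod 8), (2/367) = +1.
Reciprocity: 11 ≡ 3 and 367 ≡ 3 (mod 4), so (11/367) = −(367/11).
Reduce top mod 11: now compute (4/11).
Pull out 2^2: since 11 ≡ 3 (mod 8), (2/11) = -1, so (2/11)^2 = +1.
Reached (1/11) = 1. Collecting the sign flips along the way, the symbol is -1.

-1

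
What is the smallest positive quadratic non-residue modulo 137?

(2/137) = +1, so 2 is a residue.
(3/137) = −1, so 3 is the smallest positive non-residue mod 137.

3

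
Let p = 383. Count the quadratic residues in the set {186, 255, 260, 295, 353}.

4

(186/383) = +1 → QR.
(255/383) = -1 → non-residue.
(260/383) = +1 → QR.
(295/383) = +1 → QR.
(353/383) = +1 → QR.
Total quadratic residues among the 5: 4.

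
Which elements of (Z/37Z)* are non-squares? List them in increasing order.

Square k = 1,…,18 (k and 37−k give the same square):
1²=1, 2²=4, 3²=9, 4²=16, 5²=25, 6²=36, 7²≡12, 8²≡27, 9²≡7, 10²≡26, 11²≡10, 12²≡33, 13²≡21, 14²≡11, 15²≡3, 16²≡34, 17²≡30, 18²≡28 (mod 37).
The residues are {1, 3, 4, 7, 9, 10, 11, 12, 16, 21, 25, 26, 27, 28, 30, 33, 34, 36}; the non-residues are the remaining 18 nonzero classes.

2,5,6,8,13,14,15,17,18,19,20,22,23,24,29,31,32,35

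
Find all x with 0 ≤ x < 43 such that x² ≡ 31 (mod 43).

Since 43 ≡ 3 (mod 4), a square root of 31 is 31^((43+1)/4) = 31^11 mod 43.
Repeated squaring: 31^2≡15, 31^4≡10, 31^8≡14 (mod 43).
31^11 = 31^(8+2+1) ≡ 17 (mod 43).
Check: 17² = 289 ≡ 31 (mod 43). The two roots are 17 and 26.

17, 26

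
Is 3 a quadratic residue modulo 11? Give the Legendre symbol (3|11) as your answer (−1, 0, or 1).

1

Reciprocity: 3 ≡ 3 and 11 ≡ 3 (mod 4), so (3/11) = −(11/3).
Reduce top mod 3: now compute (2/3).
Pull out 2: since 3 ≡ 3 (mod 8), (2/3) = -1.
Reached (1/3) = 1. Collecting the sign flips along the way, the symbol is +1.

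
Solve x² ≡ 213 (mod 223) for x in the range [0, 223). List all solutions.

92, 131

Since 223 ≡ 3 (mod 4), a square root of 213 is 213^((223+1)/4) = 213^56 mod 223.
Repeated squaring: 213^2≡100, 213^4≡188, 213^8≡110, 213^16≡58, 213^32≡19 (mod 223).
213^56 = 213^(32+16+8) ≡ 131 (mod 223).
Check: 131² = 17161 ≡ 213 (mod 223). The two roots are 92 and 131.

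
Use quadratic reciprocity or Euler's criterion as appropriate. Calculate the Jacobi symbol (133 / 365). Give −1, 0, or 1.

1

Reciprocity: 133 ≡ 1 and 365 ≡ 1 (mod 4), so (133/365) = +(365/133).
Reduce top mod 133: now compute (99/133).
Reciprocity: 99 ≡ 3 and 133 ≡ 1 (mod 4), so (99/133) = +(133/99).
Reduce top mod 99: now compute (34/99).
Pull out 2: since 99 ≡ 3 (mod 8), (2/99) = -1.
Reciprocity: 17 ≡ 1 and 99 ≡ 3 (mod 4), so (17/99) = +(99/17).
Reduce top mod 17: now compute (14/17).
Pull out 2: since 17 ≡ 1 (mod 8), (2/17) = +1.
Reciprocity: 7 ≡ 3 and 17 ≡ 1 (mod 4), so (7/17) = +(17/7).
Reduce top mod 7: now compute (3/7).
Reciprocity: 3 ≡ 3 and 7 ≡ 3 (mod 4), so (3/7) = −(7/3).
Reduce top mod 3: now compute (1/3).
Reached (1/3) = 1. Collecting the sign flips along the way, the symbol is +1.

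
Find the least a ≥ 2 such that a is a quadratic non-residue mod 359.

7

(2/359) = +1, so 2 is a residue.
(3/359) = +1, so 3 is a residue.
(4/359) = +1, so 4 is a residue.
(5/359) = +1, so 5 is a residue.
(6/359) = +1, so 6 is a residue.
(7/359) = −1, so 7 is the smallest positive non-residue mod 359.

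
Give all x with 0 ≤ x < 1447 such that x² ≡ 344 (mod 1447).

Since 1447 ≡ 3 (mod 4), a square root of 344 is 344^((1447+1)/4) = 344^362 mod 1447.
Repeated squaring: 344^2≡1129, 344^4≡1281, 344^8≡63, 344^16≡1075, 344^32≡919, 344^64≡960, 344^128≡1308, 344^256≡510 (mod 1447).
344^362 = 344^(256+64+32+8+2) ≡ 1003 (mod 1447).
Check: 1003² = 1006009 ≡ 344 (mod 1447). The two roots are 444 and 1003.

444, 1003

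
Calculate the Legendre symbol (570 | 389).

First reduce: 570 ≡ 181 (mod 389).
Reciprocity: 181 ≡ 1 and 389 ≡ 1 (mod 4), so (181/389) = +(389/181).
Reduce top mod 181: now compute (27/181).
Reciprocity: 27 ≡ 3 and 181 ≡ 1 (mod 4), so (27/181) = +(181/27).
Reduce top mod 27: now compute (19/27).
Reciprocity: 19 ≡ 3 and 27 ≡ 3 (mod 4), so (19/27) = −(27/19).
Reduce top mod 19: now compute (8/19).
Pull out 2^3: since 19 ≡ 3 (mod 8), (2/19) = -1, so (2/19)^3 = -1.
Reached (1/19) = 1. Collecting the sign flips along the way, the symbol is +1.

1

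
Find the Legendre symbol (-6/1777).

1

First reduce: -6 ≡ 1771 (mod 1777).
Reciprocity: 1771 ≡ 3 and 1777 ≡ 1 (mod 4), so (1771/1777) = +(1777/1771).
Reduce top mod 1771: now compute (6/1771).
Pull out 2: since 1771 ≡ 3 (mod 8), (2/1771) = -1.
Reciprocity: 3 ≡ 3 and 1771 ≡ 3 (mod 4), so (3/1771) = −(1771/3).
Reduce top mod 3: now compute (1/3).
Reached (1/3) = 1. Collecting the sign flips along the way, the symbol is +1.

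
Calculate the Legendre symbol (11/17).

Reciprocity: 11 ≡ 3 and 17 ≡ 1 (mod 4), so (11/17) = +(17/11).
Reduce top mod 11: now compute (6/11).
Pull out 2: since 11 ≡ 3 (mod 8), (2/11) = -1.
Reciprocity: 3 ≡ 3 and 11 ≡ 3 (mod 4), so (3/11) = −(11/3).
Reduce top mod 3: now compute (2/3).
Pull out 2: since 3 ≡ 3 (mod 8), (2/3) = -1.
Reached (1/3) = 1. Collecting the sign flips along the way, the symbol is -1.

-1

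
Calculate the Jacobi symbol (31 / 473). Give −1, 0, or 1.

Reciprocity: 31 ≡ 3 and 473 ≡ 1 (mod 4), so (31/473) = +(473/31).
Reduce top mod 31: now compute (8/31).
Pull out 2^3: since 31 ≡ 7 (mod 8), (2/31) = +1, so (2/31)^3 = +1.
Reached (1/31) = 1. Collecting the sign flips along the way, the symbol is +1.

1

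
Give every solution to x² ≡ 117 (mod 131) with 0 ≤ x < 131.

Since 131 ≡ 3 (mod 4), a square root of 117 is 117^((131+1)/4) = 117^33 mod 131.
Repeated squaring: 117^2≡65, 117^4≡33, 117^8≡41, 117^16≡109, 117^32≡91 (mod 131).
117^33 = 117^(32+1) ≡ 36 (mod 131).
Check: 36² = 1296 ≡ 117 (mod 131). The two roots are 36 and 95.

36, 95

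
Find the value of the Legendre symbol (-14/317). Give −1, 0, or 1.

-1

First reduce: -14 ≡ 303 (mod 317).
Reciprocity: 303 ≡ 3 and 317 ≡ 1 (mod 4), so (303/317) = +(317/303).
Reduce top mod 303: now compute (14/303).
Pull out 2: since 303 ≡ 7 (mod 8), (2/303) = +1.
Reciprocity: 7 ≡ 3 and 303 ≡ 3 (mod 4), so (7/303) = −(303/7).
Reduce top mod 7: now compute (2/7).
Pull out 2: since 7 ≡ 7 (mod 8), (2/7) = +1.
Reached (1/7) = 1. Collecting the sign flips along the way, the symbol is -1.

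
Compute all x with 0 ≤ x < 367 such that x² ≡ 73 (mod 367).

133, 234

Since 367 ≡ 3 (mod 4), a square root of 73 is 73^((367+1)/4) = 73^92 mod 367.
Repeated squaring: 73^2≡191, 73^4≡148, 73^8≡251, 73^16≡244, 73^32≡82, 73^64≡118 (mod 367).
73^92 = 73^(64+16+8+4) ≡ 234 (mod 367).
Check: 234² = 54756 ≡ 73 (mod 367). The two roots are 133 and 234.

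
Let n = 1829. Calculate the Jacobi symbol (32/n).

Pull out 2^5: since 1829 ≡ 5 (mod 8), (2/1829) = -1, so (2/1829)^5 = -1.
Reached (1/1829) = 1. Collecting the sign flips along the way, the symbol is -1.

-1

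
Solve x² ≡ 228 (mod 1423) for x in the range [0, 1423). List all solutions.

445, 978

Since 1423 ≡ 3 (mod 4), a square root of 228 is 228^((1423+1)/4) = 228^356 mod 1423.
Repeated squaring: 228^2≡756, 228^4≡913, 228^8≡1114, 228^16≡140, 228^32≡1101, 228^64≡1228, 228^128≡1027, 228^256≡286 (mod 1423).
228^356 = 228^(256+64+32+4) ≡ 978 (mod 1423).
Check: 978² = 956484 ≡ 228 (mod 1423). The two roots are 445 and 978.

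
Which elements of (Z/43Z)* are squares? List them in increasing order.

1 4 6 9 10 11 13 14 15 16 17 21 23 24 25 31 35 36 38 40 41

Square k = 1,…,21 (k and 43−k give the same square):
1²=1, 2²=4, 3²=9, 4²=16, 5²=25, 6²=36, 7²≡6, 8²≡21, 9²≡38, 10²≡14, 11²≡35, 12²≡15, 13²≡40, 14²≡24, 15²≡10, 16²≡41, 17²≡31, 18²≡23, 19²≡17, 20²≡13, 21²≡11 (mod 43).
So the quadratic residues mod 43 are {1, 4, 6, 9, 10, 11, 13, 14, 15, 16, 17, 21, 23, 24, 25, 31, 35, 36, 38, 40, 41}.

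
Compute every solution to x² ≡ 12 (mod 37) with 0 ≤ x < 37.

7, 30

37 ≡ 1 (mod 4), so we find a root by search.
Trying successive values, 7² = 49 ≡ 12 (mod 37). The other root is 37 − 7 = 30.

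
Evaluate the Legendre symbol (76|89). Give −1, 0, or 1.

-1

Pull out 2^2: since 89 ≡ 1 (mod 8), (2/89) = +1, so (2/89)^2 = +1.
Reciprocity: 19 ≡ 3 and 89 ≡ 1 (mod 4), so (19/89) = +(89/19).
Reduce top mod 19: now compute (13/19).
Reciprocity: 13 ≡ 1 and 19 ≡ 3 (mod 4), so (13/19) = +(19/13).
Reduce top mod 13: now compute (6/13).
Pull out 2: since 13 ≡ 5 (mod 8), (2/13) = -1.
Reciprocity: 3 ≡ 3 and 13 ≡ 1 (mod 4), so (3/13) = +(13/3).
Reduce top mod 3: now compute (1/3).
Reached (1/3) = 1. Collecting the sign flips along the way, the symbol is -1.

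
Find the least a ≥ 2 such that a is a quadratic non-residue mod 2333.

2

(2/2333) = −1, so 2 is the smallest positive non-residue mod 2333.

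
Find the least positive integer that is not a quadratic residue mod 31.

3

(2/31) = +1, so 2 is a residue.
(3/31) = −1, so 3 is the smallest positive non-residue mod 31.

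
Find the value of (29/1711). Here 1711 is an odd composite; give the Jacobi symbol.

0

Reciprocity: 29 ≡ 1 and 1711 ≡ 3 (mod 4), so (29/1711) = +(1711/29).
Reduce top mod 29: now compute (0/29).
Top reduces to 0: gcd > 1, so the symbol is 0.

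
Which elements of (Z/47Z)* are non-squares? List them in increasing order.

Square k = 1,…,23 (k and 47−k give the same square):
1²=1, 2²=4, 3²=9, 4²=16, 5²=25, 6²=36, 7²≡2, 8²≡17, 9²≡34, 10²≡6, 11²≡27, 12²≡3, 13²≡28, 14²≡8, 15²≡37, 16²≡21, 17²≡7, 18²≡42, 19²≡32, 20²≡24, 21²≡18, 22²≡14, 23²≡12 (mod 47).
The residues are {1, 2, 3, 4, 6, 7, 8, 9, 12, 14, 16, 17, 18, 21, 24, 25, 27, 28, 32, 34, 36, 37, 42}; the non-residues are the remaining 23 nonzero classes.

5, 10, 11, 13, 15, 19, 20, 22, 23, 26, 29, 30, 31, 33, 35, 38, 39, 40, 41, 43, 44, 45, 46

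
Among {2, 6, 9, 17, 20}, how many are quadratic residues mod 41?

3

(2/41) = +1 → QR.
(6/41) = -1 → non-residue.
(9/41) = +1 → QR.
(17/41) = -1 → non-residue.
(20/41) = +1 → QR.
Total quadratic residues among the 5: 3.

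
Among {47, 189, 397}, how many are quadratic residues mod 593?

(47/593) = -1 → non-residue.
(189/593) = +1 → QR.
(397/593) = +1 → QR.
Total quadratic residues among the 3: 2.

2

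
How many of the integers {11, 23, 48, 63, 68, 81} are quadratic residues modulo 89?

(11/89) = +1 → QR.
(23/89) = -1 → non-residue.
(48/89) = -1 → non-residue.
(63/89) = -1 → non-residue.
(68/89) = +1 → QR.
(81/89) = +1 → QR.
Total quadratic residues among the 6: 3.

3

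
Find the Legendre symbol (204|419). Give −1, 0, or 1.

Pull out 2^2: since 419 ≡ 3 (mod 8), (2/419) = -1, so (2/419)^2 = +1.
Reciprocity: 51 ≡ 3 and 419 ≡ 3 (mod 4), so (51/419) = −(419/51).
Reduce top mod 51: now compute (11/51).
Reciprocity: 11 ≡ 3 and 51 ≡ 3 (mod 4), so (11/51) = −(51/11).
Reduce top mod 11: now compute (7/11).
Reciprocity: 7 ≡ 3 and 11 ≡ 3 (mod 4), so (7/11) = −(11/7).
Reduce top mod 7: now compute (4/7).
Pull out 2^2: since 7 ≡ 7 (mod 8), (2/7) = +1, so (2/7)^2 = +1.
Reached (1/7) = 1. Collecting the sign flips along the way, the symbol is -1.

-1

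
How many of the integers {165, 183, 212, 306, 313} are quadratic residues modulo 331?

(165/331) = +1 → QR.
(183/331) = +1 → QR.
(212/331) = +1 → QR.
(306/331) = -1 → non-residue.
(313/331) = +1 → QR.
Total quadratic residues among the 5: 4.

4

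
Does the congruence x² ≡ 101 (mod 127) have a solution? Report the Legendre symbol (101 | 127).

-1

Euler's criterion: (101/127) ≡ 101^63 (mod 127).
101^2 ≡ 41 (mod 127)
101^4 ≡ 30 (mod 127)
101^8 ≡ 11 (mod 127)
101^16 ≡ 121 (mod 127)
101^32 ≡ 36 (mod 127)
101^63 = 101^(32+16+8+4+2+1) ≡ 126 (mod 127).
Result is 126 ≡ −1, so (101/127) = −1.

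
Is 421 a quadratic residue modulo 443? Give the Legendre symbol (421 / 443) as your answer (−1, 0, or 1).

Reciprocity: 421 ≡ 1 and 443 ≡ 3 (mod 4), so (421/443) = +(443/421).
Reduce top mod 421: now compute (22/421).
Pull out 2: since 421 ≡ 5 (mod 8), (2/421) = -1.
Reciprocity: 11 ≡ 3 and 421 ≡ 1 (mod 4), so (11/421) = +(421/11).
Reduce top mod 11: now compute (3/11).
Reciprocity: 3 ≡ 3 and 11 ≡ 3 (mod 4), so (3/11) = −(11/3).
Reduce top mod 3: now compute (2/3).
Pull out 2: since 3 ≡ 3 (mod 8), (2/3) = -1.
Reached (1/3) = 1. Collecting the sign flips along the way, the symbol is -1.

-1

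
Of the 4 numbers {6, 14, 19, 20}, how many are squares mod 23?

(6/23) = +1 → QR.
(14/23) = -1 → non-residue.
(19/23) = -1 → non-residue.
(20/23) = -1 → non-residue.
Total quadratic residues among the 4: 1.

1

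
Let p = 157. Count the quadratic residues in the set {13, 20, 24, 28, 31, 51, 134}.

(13/157) = +1 → QR.
(20/157) = -1 → non-residue.
(24/157) = -1 → non-residue.
(28/157) = -1 → non-residue.
(31/157) = +1 → QR.
(51/157) = +1 → QR.
(134/157) = -1 → non-residue.
Total quadratic residues among the 7: 3.

3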